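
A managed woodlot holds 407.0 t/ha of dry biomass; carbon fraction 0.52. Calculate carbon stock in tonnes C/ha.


Formula: Carbon Stock = Biomass * Carbon Fraction
C = 407.0 t/ha * 0.52
C = 211.6 t C/ha

211.6


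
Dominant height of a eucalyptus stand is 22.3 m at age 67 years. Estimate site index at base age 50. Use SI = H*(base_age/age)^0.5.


Formula: SI = H_dom * (base_age / age)^0.5
Age ratio = 50 / 67 = 0.74627
sqrt(age_ratio) = 0.86387
SI = 22.3 * 0.86387 = 19.3 m

19.3


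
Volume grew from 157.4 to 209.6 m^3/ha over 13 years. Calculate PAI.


Formula: PAI = (V_T2 - V_T1) / (T2 - T1)
Volume increment = 209.6 - 157.4 = 52.2 m^3/ha
PAI = 52.2 / 13 = 4.02 m^3/ha/year

4.02


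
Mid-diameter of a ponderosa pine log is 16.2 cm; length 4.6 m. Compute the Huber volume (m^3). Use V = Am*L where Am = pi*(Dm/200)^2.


Huber: V = Am * L,  Am = pi*(Dm/200)^2
Am = pi*(16.2/200)^2 = 0.020612 m^2
V = 0.020612*4.6 = 0.0948 m^3

0.0948


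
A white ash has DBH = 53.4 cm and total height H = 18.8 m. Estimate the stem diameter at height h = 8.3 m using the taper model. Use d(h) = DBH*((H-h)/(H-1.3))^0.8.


Taper: d(h) = DBH * ((H - h) / (H - 1.3))^0.8
Numerator = H - h = 18.8 - 8.3 = 10.5 m
Denominator = H - 1.3 = 18.8 - 1.3 = 17.5 m
Ratio = 10.5 / 17.5 = 0.6
d = 53.4 * 0.6^0.8 = 35.5 cm

35.5


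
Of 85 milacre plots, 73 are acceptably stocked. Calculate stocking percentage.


Formula: Stocking % = stocked plots / total plots * 100
Stocking = 73 / 85 * 100
Stocking = 0.8588 * 100 = 85.9%

85.9


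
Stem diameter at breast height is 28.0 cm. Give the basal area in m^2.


Formula: BA = pi * (DBH/2)^2 / 10000  (cm^2 to m^2)
Radius = DBH/2 = 28.0/2 = 14.0 cm
BA = pi * 14.0^2 / 10000
   = 615.7522 cm^2 / 10000
   = 0.0616 m^2

0.0616


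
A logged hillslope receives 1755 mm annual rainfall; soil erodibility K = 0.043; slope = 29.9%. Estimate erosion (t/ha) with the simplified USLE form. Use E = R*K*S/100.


Formula: E = R * K * S / 100  (simplified USLE)
R * K = 1755 * 0.043 = 75.465
E = 75.465 * 29.9 / 100 = 22.56 t/ha

22.56


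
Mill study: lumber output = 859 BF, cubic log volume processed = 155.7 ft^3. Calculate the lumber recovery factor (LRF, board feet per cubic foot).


Formula: LRF = Lumber Output (BF) / Log Input (ft^3)
LRF = 859 BF / 155.7 ft^3
LRF = 5.52 BF/ft^3

5.52


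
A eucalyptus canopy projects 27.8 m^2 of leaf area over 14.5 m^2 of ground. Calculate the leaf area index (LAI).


Formula: LAI = total leaf area / ground area  (dimensionless)
LAI = 27.8 m^2 / 14.5 m^2
LAI = 1.92

1.92


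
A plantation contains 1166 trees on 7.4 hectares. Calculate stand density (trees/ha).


Formula: Stand Density = N_trees / Area_ha
Density = 1166 trees / 7.4 ha
Density = 158 trees/ha

158


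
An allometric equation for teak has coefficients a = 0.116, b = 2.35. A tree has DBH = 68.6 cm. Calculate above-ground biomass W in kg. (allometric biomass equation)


Formula: W = a * DBH^b  (allometric power law)
DBH^b = 68.6^2.35 = 20671.0088
W = 0.116 * 20671.0088 = 2397.8 kg

2397.8


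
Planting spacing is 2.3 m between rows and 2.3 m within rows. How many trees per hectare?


Formula: TPH = 10000 m^2/ha / (spacing_x * spacing_y)
Area per tree = 2.3 m * 2.3 m = 5.29 m^2
TPH = 10000 / 5.29 = 1890 trees/ha

1890


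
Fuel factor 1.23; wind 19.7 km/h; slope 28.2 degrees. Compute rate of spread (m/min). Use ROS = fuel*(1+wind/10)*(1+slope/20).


Formula: ROS = fuel * (1 + wind/10) * (1 + slope/20)
Wind factor = 1 + 19.7/10 = 2.97
Slope factor = 1 + 28.2/20 = 2.41
ROS = 1.23 * 2.97 * 2.41 = 8.8 m/min

8.8


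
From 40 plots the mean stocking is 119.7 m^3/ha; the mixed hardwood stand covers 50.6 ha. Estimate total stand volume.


Formula: Total Volume = Mean Volume per ha * Total Area
Total Volume = 119.7 m^3/ha * 50.6 ha
Total Volume = 6057 m^3

6057


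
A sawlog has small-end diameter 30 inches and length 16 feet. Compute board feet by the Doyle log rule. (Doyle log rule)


Doyle: BF = (D - 4)^2 * L / 16
Adjusted diameter = 30 - 4 = 26 in
(D-4)^2 = 26^2 = 676
BF = 676 * 16 / 16 = 676 BF

676


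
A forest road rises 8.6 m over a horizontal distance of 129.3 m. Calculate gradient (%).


Formula: Gradient = rise / run * 100
Gradient = 8.6 / 129.3 * 100 = 6.7%

6.7


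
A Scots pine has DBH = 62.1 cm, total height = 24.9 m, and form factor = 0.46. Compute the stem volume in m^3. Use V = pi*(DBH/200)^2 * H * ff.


Formula: V = pi * (DBH/200)^2 * H * ff
Radius = DBH/200 = 62.1/200 = 0.3105 m
Radius^2 = 0.3105^2 = 0.09641025 m^2
V = pi * 0.09641025 * 24.9 * 0.46
V = 3.469 m^3

3.469


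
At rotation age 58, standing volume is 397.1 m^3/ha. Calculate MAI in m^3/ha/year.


Formula: MAI = Total Volume / Stand Age
MAI = 397.1 m^3/ha / 58 years
MAI = 6.85 m^3/ha/year

6.85


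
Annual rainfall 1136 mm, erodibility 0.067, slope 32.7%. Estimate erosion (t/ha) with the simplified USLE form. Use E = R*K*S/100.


Formula: E = R * K * S / 100  (simplified USLE)
R * K = 1136 * 0.067 = 76.112
E = 76.112 * 32.7 / 100 = 24.89 t/ha

24.89


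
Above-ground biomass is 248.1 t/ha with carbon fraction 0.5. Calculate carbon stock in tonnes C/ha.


Formula: Carbon Stock = Biomass * Carbon Fraction
C = 248.1 t/ha * 0.5
C = 124.1 t C/ha

124.1


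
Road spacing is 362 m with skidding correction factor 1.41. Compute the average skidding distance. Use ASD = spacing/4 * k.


Formula: ASD = (spacing / 4) * correction
Uncorrected distance = spacing / 4 = 362 / 4 = 90.5 m
ASD = 90.5 * 1.41 = 128 m

128


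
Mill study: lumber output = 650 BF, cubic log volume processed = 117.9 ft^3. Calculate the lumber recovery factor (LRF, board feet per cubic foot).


Formula: LRF = Lumber Output (BF) / Log Input (ft^3)
LRF = 650 BF / 117.9 ft^3
LRF = 5.51 BF/ft^3

5.51


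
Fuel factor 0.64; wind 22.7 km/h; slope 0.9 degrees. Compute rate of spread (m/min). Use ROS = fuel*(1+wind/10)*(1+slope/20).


Formula: ROS = fuel * (1 + wind/10) * (1 + slope/20)
Wind factor = 1 + 22.7/10 = 3.27
Slope factor = 1 + 0.9/20 = 1.045
ROS = 0.64 * 3.27 * 1.045 = 2.19 m/min

2.19


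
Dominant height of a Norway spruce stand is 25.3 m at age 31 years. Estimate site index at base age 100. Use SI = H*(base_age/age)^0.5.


Formula: SI = H_dom * (base_age / age)^0.5
Age ratio = 100 / 31 = 3.22581
sqrt(age_ratio) = 1.79605
SI = 25.3 * 1.79605 = 45.4 m

45.4


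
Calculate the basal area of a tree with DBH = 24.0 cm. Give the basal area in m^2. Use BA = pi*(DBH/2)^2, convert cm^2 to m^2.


Formula: BA = pi * (DBH/2)^2 / 10000  (cm^2 to m^2)
Radius = DBH/2 = 24.0/2 = 12.0 cm
BA = pi * 12.0^2 / 10000
   = 452.3893 cm^2 / 10000
   = 0.0452 m^2

0.0452


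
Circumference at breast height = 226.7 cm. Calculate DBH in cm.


Formula: DBH = C / pi
DBH = 226.7 / pi
pi = 3.14159...
DBH = 72.2 cm

72.2


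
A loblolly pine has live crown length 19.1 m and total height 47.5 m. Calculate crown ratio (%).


Formula: Crown Ratio = (Crown Length / Total Height) * 100
CR = (19.1 m / 47.5 m) * 100
CR = 0.4021 * 100 = 40.2%

40.2


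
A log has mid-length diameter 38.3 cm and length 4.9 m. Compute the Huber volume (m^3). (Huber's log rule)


Huber: V = Am * L,  Am = pi*(Dm/200)^2
Am = pi*(38.3/200)^2 = 0.115209 m^2
V = 0.115209*4.9 = 0.5645 m^3

0.5645


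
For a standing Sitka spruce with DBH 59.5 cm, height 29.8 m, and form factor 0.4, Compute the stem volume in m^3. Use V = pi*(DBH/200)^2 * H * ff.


Formula: V = pi * (DBH/200)^2 * H * ff
Radius = DBH/200 = 59.5/200 = 0.2975 m
Radius^2 = 0.2975^2 = 0.08850625 m^2
V = pi * 0.08850625 * 29.8 * 0.4
V = 3.314 m^3

3.314


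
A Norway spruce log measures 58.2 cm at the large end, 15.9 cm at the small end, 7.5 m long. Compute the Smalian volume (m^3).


Smalian: V = (A1 + A2)/2 * L,  A = pi*(D/200)^2
A1 = pi*(58.2/200)^2 = 0.266033 m^2
A2 = pi*(15.9/200)^2 = 0.019856 m^2
V = (0.266033+0.019856)/2*7.5 = 1.0721 m^3

1.0721


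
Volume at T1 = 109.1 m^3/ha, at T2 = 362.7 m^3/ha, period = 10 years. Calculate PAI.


Formula: PAI = (V_T2 - V_T1) / (T2 - T1)
Volume increment = 362.7 - 109.1 = 253.6 m^3/ha
PAI = 253.6 / 10 = 25.36 m^3/ha/year

25.36


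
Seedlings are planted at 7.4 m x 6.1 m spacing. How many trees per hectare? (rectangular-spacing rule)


Formula: TPH = 10000 m^2/ha / (spacing_x * spacing_y)
Area per tree = 7.4 m * 6.1 m = 45.14 m^2
TPH = 10000 / 45.14 = 222 trees/ha

222


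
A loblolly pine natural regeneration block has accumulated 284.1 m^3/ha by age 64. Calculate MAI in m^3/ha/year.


Formula: MAI = Total Volume / Stand Age
MAI = 284.1 m^3/ha / 64 years
MAI = 4.44 m^3/ha/year

4.44


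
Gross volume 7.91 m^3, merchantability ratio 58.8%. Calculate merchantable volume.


Formula: MV = V_total * (merchantable_pct / 100)
Merchantable fraction = 58.8% / 100 = 0.588
MV = 7.91 m^3 * 0.588 = 4.651 m^3

4.651


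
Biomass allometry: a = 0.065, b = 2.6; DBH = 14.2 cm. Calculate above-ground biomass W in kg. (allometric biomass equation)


Formula: W = a * DBH^b  (allometric power law)
DBH^b = 14.2^2.6 = 990.7172
W = 0.065 * 990.7172 = 64.4 kg

64.4


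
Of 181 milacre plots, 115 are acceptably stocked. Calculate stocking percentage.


Formula: Stocking % = stocked plots / total plots * 100
Stocking = 115 / 181 * 100
Stocking = 0.6354 * 100 = 63.5%

63.5


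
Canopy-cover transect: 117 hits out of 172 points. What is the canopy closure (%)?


Formula: Canopy closure = covered points / total points * 100
Closure = 117 / 172 * 100
Closure = 0.6802 * 100 = 68.0%

68.0


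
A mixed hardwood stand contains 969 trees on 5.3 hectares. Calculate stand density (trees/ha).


Formula: Stand Density = N_trees / Area_ha
Density = 969 trees / 5.3 ha
Density = 183 trees/ha

183


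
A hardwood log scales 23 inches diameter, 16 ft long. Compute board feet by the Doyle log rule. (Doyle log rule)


Doyle: BF = (D - 4)^2 * L / 16
Adjusted diameter = 23 - 4 = 19 in
(D-4)^2 = 19^2 = 361
BF = 361 * 16 / 16 = 361 BF

361


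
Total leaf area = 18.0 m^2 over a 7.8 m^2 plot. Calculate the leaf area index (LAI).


Formula: LAI = total leaf area / ground area  (dimensionless)
LAI = 18.0 m^2 / 7.8 m^2
LAI = 2.31

2.31


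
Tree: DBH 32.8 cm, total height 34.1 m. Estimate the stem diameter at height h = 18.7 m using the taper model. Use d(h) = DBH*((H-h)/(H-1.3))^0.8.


Taper: d(h) = DBH * ((H - h) / (H - 1.3))^0.8
Numerator = H - h = 34.1 - 18.7 = 15.4 m
Denominator = H - 1.3 = 34.1 - 1.3 = 32.8 m
Ratio = 15.4 / 32.8 = 0.46951
d = 32.8 * 0.46951^0.8 = 17.9 cm

17.9


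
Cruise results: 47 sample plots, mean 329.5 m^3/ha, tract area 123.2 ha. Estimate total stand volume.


Formula: Total Volume = Mean Volume per ha * Total Area
Total Volume = 329.5 m^3/ha * 123.2 ha
Total Volume = 40594 m^3

40594


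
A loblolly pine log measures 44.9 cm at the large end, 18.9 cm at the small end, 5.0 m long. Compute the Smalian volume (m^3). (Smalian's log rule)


Smalian: V = (A1 + A2)/2 * L,  A = pi*(D/200)^2
A1 = pi*(44.9/200)^2 = 0.158337 m^2
A2 = pi*(18.9/200)^2 = 0.028055 m^2
V = (0.158337+0.028055)/2*5.0 = 0.466 m^3

0.466


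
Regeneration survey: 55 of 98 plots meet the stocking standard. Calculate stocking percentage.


Formula: Stocking % = stocked plots / total plots * 100
Stocking = 55 / 98 * 100
Stocking = 0.5612 * 100 = 56.1%

56.1


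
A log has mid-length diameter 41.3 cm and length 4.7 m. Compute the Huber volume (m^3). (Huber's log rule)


Huber: V = Am * L,  Am = pi*(Dm/200)^2
Am = pi*(41.3/200)^2 = 0.133965 m^2
V = 0.133965*4.7 = 0.6296 m^3

0.6296


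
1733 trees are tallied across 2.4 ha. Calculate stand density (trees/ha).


Formula: Stand Density = N_trees / Area_ha
Density = 1733 trees / 2.4 ha
Density = 722 trees/ha

722


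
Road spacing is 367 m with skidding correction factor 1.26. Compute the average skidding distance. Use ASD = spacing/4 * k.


Formula: ASD = (spacing / 4) * correction
Uncorrected distance = spacing / 4 = 367 / 4 = 91.75 m
ASD = 91.75 * 1.26 = 116 m

116


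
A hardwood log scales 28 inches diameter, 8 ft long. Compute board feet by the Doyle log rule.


Doyle: BF = (D - 4)^2 * L / 16
Adjusted diameter = 28 - 4 = 24 in
(D-4)^2 = 24^2 = 576
BF = 576 * 8 / 16 = 288 BF

288


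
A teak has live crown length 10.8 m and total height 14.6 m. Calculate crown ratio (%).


Formula: Crown Ratio = (Crown Length / Total Height) * 100
CR = (10.8 m / 14.6 m) * 100
CR = 0.7397 * 100 = 74.0%

74.0


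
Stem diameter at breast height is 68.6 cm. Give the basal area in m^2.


Formula: BA = pi * (DBH/2)^2 / 10000  (cm^2 to m^2)
Radius = DBH/2 = 68.6/2 = 34.3 cm
BA = pi * 34.3^2 / 10000
   = 3696.0523 cm^2 / 10000
   = 0.3696 m^2

0.3696


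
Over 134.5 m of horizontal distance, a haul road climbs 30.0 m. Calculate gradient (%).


Formula: Gradient = rise / run * 100
Gradient = 30.0 / 134.5 * 100 = 22.3%

22.3


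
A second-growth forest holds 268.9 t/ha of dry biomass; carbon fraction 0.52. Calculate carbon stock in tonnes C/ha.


Formula: Carbon Stock = Biomass * Carbon Fraction
C = 268.9 t/ha * 0.52
C = 139.8 t C/ha

139.8


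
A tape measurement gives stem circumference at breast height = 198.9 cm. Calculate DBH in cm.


Formula: DBH = C / pi
DBH = 198.9 / pi
pi = 3.14159...
DBH = 63.3 cm

63.3


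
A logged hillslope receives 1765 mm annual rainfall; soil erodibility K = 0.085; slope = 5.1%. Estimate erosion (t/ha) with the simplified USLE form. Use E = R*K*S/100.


Formula: E = R * K * S / 100  (simplified USLE)
R * K = 1765 * 0.085 = 150.025
E = 150.025 * 5.1 / 100 = 7.65 t/ha

7.65


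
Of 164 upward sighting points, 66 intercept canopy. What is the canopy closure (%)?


Formula: Canopy closure = covered points / total points * 100
Closure = 66 / 164 * 100
Closure = 0.4024 * 100 = 40.2%

40.2


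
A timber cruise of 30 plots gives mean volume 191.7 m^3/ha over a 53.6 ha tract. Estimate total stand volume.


Formula: Total Volume = Mean Volume per ha * Total Area
Total Volume = 191.7 m^3/ha * 53.6 ha
Total Volume = 10275 m^3

10275


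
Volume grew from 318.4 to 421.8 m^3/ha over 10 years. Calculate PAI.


Formula: PAI = (V_T2 - V_T1) / (T2 - T1)
Volume increment = 421.8 - 318.4 = 103.4 m^3/ha
PAI = 103.4 / 10 = 10.34 m^3/ha/year

10.34


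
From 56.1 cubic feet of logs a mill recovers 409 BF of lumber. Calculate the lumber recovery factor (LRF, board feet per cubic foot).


Formula: LRF = Lumber Output (BF) / Log Input (ft^3)
LRF = 409 BF / 56.1 ft^3
LRF = 7.29 BF/ft^3

7.29


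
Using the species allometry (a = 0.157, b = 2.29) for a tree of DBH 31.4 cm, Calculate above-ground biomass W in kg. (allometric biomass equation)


Formula: W = a * DBH^b  (allometric power law)
DBH^b = 31.4^2.29 = 2678.9764
W = 0.157 * 2678.9764 = 420.6 kg

420.6


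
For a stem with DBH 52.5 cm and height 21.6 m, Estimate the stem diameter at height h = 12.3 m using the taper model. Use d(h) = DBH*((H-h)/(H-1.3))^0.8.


Taper: d(h) = DBH * ((H - h) / (H - 1.3))^0.8
Numerator = H - h = 21.6 - 12.3 = 9.3 m
Denominator = H - 1.3 = 21.6 - 1.3 = 20.3 m
Ratio = 9.3 / 20.3 = 0.45813
d = 52.5 * 0.45813^0.8 = 28.1 cm

28.1


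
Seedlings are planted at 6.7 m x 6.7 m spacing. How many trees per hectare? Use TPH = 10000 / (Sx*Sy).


Formula: TPH = 10000 m^2/ha / (spacing_x * spacing_y)
Area per tree = 6.7 m * 6.7 m = 44.89 m^2
TPH = 10000 / 44.89 = 223 trees/ha

223


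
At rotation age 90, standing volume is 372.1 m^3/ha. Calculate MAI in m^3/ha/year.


Formula: MAI = Total Volume / Stand Age
MAI = 372.1 m^3/ha / 90 years
MAI = 4.13 m^3/ha/year

4.13


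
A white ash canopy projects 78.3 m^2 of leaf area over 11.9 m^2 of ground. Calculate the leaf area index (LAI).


Formula: LAI = total leaf area / ground area  (dimensionless)
LAI = 78.3 m^2 / 11.9 m^2
LAI = 6.58

6.58


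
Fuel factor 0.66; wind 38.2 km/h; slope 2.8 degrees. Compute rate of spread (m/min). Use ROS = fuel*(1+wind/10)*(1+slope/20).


Formula: ROS = fuel * (1 + wind/10) * (1 + slope/20)
Wind factor = 1 + 38.2/10 = 4.82
Slope factor = 1 + 2.8/20 = 1.14
ROS = 0.66 * 4.82 * 1.14 = 3.63 m/min

3.63


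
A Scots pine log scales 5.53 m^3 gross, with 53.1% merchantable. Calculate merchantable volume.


Formula: MV = V_total * (merchantable_pct / 100)
Merchantable fraction = 53.1% / 100 = 0.531
MV = 5.53 m^3 * 0.531 = 2.936 m^3

2.936


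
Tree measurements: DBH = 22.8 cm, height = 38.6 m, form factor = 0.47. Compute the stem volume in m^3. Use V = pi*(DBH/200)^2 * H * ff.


Formula: V = pi * (DBH/200)^2 * H * ff
Radius = DBH/200 = 22.8/200 = 0.114 m
Radius^2 = 0.114^2 = 0.012996 m^2
V = pi * 0.012996 * 38.6 * 0.47
V = 0.741 m^3

0.741


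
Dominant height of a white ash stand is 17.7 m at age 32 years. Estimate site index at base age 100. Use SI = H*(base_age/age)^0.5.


Formula: SI = H_dom * (base_age / age)^0.5
Age ratio = 100 / 32 = 3.125
sqrt(age_ratio) = 1.76777
SI = 17.7 * 1.76777 = 31.3 m

31.3


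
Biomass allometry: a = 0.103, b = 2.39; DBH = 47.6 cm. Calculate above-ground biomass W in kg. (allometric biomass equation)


Formula: W = a * DBH^b  (allometric power law)
DBH^b = 47.6^2.39 = 10220.6994
W = 0.103 * 10220.6994 = 1052.7 kg

1052.7


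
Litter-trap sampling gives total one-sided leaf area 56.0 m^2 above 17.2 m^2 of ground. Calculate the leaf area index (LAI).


Formula: LAI = total leaf area / ground area  (dimensionless)
LAI = 56.0 m^2 / 17.2 m^2
LAI = 3.26

3.26


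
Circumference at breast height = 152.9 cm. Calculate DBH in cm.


Formula: DBH = C / pi
DBH = 152.9 / pi
pi = 3.14159...
DBH = 48.7 cm

48.7


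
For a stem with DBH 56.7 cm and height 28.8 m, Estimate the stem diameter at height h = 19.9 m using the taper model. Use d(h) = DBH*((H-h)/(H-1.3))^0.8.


Taper: d(h) = DBH * ((H - h) / (H - 1.3))^0.8
Numerator = H - h = 28.8 - 19.9 = 8.9 m
Denominator = H - 1.3 = 28.8 - 1.3 = 27.5 m
Ratio = 8.9 / 27.5 = 0.32364
d = 56.7 * 0.32364^0.8 = 23.0 cm

23.0


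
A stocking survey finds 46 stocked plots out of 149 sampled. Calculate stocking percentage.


Formula: Stocking % = stocked plots / total plots * 100
Stocking = 46 / 149 * 100
Stocking = 0.3087 * 100 = 30.9%

30.9


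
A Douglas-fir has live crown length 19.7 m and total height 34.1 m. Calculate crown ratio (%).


Formula: Crown Ratio = (Crown Length / Total Height) * 100
CR = (19.7 m / 34.1 m) * 100
CR = 0.5777 * 100 = 57.8%

57.8


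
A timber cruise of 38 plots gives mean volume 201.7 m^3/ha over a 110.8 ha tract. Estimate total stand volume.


Formula: Total Volume = Mean Volume per ha * Total Area
Total Volume = 201.7 m^3/ha * 110.8 ha
Total Volume = 22348 m^3

22348


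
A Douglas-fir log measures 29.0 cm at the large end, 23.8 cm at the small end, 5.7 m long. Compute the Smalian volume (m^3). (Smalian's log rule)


Smalian: V = (A1 + A2)/2 * L,  A = pi*(D/200)^2
A1 = pi*(29.0/200)^2 = 0.066052 m^2
A2 = pi*(23.8/200)^2 = 0.044488 m^2
V = (0.066052+0.044488)/2*5.7 = 0.315 m^3

0.315


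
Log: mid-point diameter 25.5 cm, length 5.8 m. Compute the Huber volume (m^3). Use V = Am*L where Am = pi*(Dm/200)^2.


Huber: V = Am * L,  Am = pi*(Dm/200)^2
Am = pi*(25.5/200)^2 = 0.051071 m^2
V = 0.051071*5.8 = 0.2962 m^3

0.2962


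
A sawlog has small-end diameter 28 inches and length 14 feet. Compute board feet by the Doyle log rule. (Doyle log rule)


Doyle: BF = (D - 4)^2 * L / 16
Adjusted diameter = 28 - 4 = 24 in
(D-4)^2 = 24^2 = 576
BF = 576 * 14 / 16 = 504 BF

504


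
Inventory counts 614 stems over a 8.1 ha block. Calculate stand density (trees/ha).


Formula: Stand Density = N_trees / Area_ha
Density = 614 trees / 8.1 ha
Density = 76 trees/ha

76


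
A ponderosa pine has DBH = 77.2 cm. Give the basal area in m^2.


Formula: BA = pi * (DBH/2)^2 / 10000  (cm^2 to m^2)
Radius = DBH/2 = 77.2/2 = 38.6 cm
BA = pi * 38.6^2 / 10000
   = 4680.8474 cm^2 / 10000
   = 0.4681 m^2

0.4681


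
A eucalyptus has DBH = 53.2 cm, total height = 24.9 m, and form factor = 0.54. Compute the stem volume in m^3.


Formula: V = pi * (DBH/200)^2 * H * ff
Radius = DBH/200 = 53.2/200 = 0.266 m
Radius^2 = 0.266^2 = 0.070756 m^2
V = pi * 0.070756 * 24.9 * 0.54
V = 2.989 m^3

2.989


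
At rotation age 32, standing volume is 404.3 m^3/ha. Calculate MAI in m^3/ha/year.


Formula: MAI = Total Volume / Stand Age
MAI = 404.3 m^3/ha / 32 years
MAI = 12.63 m^3/ha/year

12.63


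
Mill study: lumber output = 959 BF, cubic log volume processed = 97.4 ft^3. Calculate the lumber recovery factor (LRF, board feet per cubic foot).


Formula: LRF = Lumber Output (BF) / Log Input (ft^3)
LRF = 959 BF / 97.4 ft^3
LRF = 9.85 BF/ft^3

9.85


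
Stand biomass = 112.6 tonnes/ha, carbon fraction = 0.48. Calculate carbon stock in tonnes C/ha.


Formula: Carbon Stock = Biomass * Carbon Fraction
C = 112.6 t/ha * 0.48
C = 54.0 t C/ha

54.0


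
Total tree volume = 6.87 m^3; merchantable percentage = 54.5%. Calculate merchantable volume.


Formula: MV = V_total * (merchantable_pct / 100)
Merchantable fraction = 54.5% / 100 = 0.545
MV = 6.87 m^3 * 0.545 = 3.744 m^3

3.744


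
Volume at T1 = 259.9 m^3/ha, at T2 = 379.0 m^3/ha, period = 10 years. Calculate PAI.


Formula: PAI = (V_T2 - V_T1) / (T2 - T1)
Volume increment = 379.0 - 259.9 = 119.1 m^3/ha
PAI = 119.1 / 10 = 11.91 m^3/ha/year

11.91


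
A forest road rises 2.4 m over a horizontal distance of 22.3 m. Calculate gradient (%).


Formula: Gradient = rise / run * 100
Gradient = 2.4 / 22.3 * 100 = 10.8%

10.8


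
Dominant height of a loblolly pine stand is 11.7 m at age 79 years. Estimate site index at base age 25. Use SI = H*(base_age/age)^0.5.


Formula: SI = H_dom * (base_age / age)^0.5
Age ratio = 25 / 79 = 0.31646
sqrt(age_ratio) = 0.56254
SI = 11.7 * 0.56254 = 6.6 m

6.6


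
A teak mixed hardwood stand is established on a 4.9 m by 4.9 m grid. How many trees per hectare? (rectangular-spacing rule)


Formula: TPH = 10000 m^2/ha / (spacing_x * spacing_y)
Area per tree = 4.9 m * 4.9 m = 24.01 m^2
TPH = 10000 / 24.01 = 416 trees/ha

416


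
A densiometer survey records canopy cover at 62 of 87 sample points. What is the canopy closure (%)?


Formula: Canopy closure = covered points / total points * 100
Closure = 62 / 87 * 100
Closure = 0.7126 * 100 = 71.3%

71.3


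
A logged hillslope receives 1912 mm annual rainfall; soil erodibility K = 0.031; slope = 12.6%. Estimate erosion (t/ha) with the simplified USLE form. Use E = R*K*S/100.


Formula: E = R * K * S / 100  (simplified USLE)
R * K = 1912 * 0.031 = 59.272
E = 59.272 * 12.6 / 100 = 7.47 t/ha

7.47


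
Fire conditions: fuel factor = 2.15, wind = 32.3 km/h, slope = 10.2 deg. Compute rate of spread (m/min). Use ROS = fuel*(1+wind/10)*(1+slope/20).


Formula: ROS = fuel * (1 + wind/10) * (1 + slope/20)
Wind factor = 1 + 32.3/10 = 4.23
Slope factor = 1 + 10.2/20 = 1.51
ROS = 2.15 * 4.23 * 1.51 = 13.73 m/min

13.73


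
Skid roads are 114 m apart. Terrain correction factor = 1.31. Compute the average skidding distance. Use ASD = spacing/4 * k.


Formula: ASD = (spacing / 4) * correction
Uncorrected distance = spacing / 4 = 114 / 4 = 28.5 m
ASD = 28.5 * 1.31 = 37 m

37


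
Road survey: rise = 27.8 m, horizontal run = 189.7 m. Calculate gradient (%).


Formula: Gradient = rise / run * 100
Gradient = 27.8 / 189.7 * 100 = 14.7%

14.7


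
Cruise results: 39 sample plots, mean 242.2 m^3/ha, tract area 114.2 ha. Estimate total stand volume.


Formula: Total Volume = Mean Volume per ha * Total Area
Total Volume = 242.2 m^3/ha * 114.2 ha
Total Volume = 27659 m^3

27659


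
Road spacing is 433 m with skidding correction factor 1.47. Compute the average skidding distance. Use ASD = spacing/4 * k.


Formula: ASD = (spacing / 4) * correction
Uncorrected distance = spacing / 4 = 433 / 4 = 108.25 m
ASD = 108.25 * 1.47 = 159 m

159


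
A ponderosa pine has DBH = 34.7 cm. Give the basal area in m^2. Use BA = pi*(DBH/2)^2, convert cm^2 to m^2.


Formula: BA = pi * (DBH/2)^2 / 10000  (cm^2 to m^2)
Radius = DBH/2 = 34.7/2 = 17.35 cm
BA = pi * 17.35^2 / 10000
   = 945.6901 cm^2 / 10000
   = 0.0946 m^2

0.0946


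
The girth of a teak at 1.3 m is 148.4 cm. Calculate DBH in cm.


Formula: DBH = C / pi
DBH = 148.4 / pi
pi = 3.14159...
DBH = 47.2 cm

47.2


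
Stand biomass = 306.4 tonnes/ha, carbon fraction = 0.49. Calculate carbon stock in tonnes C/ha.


Formula: Carbon Stock = Biomass * Carbon Fraction
C = 306.4 t/ha * 0.49
C = 150.1 t C/ha

150.1


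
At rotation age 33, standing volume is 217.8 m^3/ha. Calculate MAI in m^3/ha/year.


Formula: MAI = Total Volume / Stand Age
MAI = 217.8 m^3/ha / 33 years
MAI = 6.6 m^3/ha/year

6.6


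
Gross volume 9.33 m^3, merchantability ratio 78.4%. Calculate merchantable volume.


Formula: MV = V_total * (merchantable_pct / 100)
Merchantable fraction = 78.4% / 100 = 0.784
MV = 9.33 m^3 * 0.784 = 7.315 m^3

7.315


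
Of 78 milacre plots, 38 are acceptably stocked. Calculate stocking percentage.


Formula: Stocking % = stocked plots / total plots * 100
Stocking = 38 / 78 * 100
Stocking = 0.4872 * 100 = 48.7%

48.7


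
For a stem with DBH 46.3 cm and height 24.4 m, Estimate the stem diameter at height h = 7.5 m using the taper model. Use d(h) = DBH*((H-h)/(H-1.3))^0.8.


Taper: d(h) = DBH * ((H - h) / (H - 1.3))^0.8
Numerator = H - h = 24.4 - 7.5 = 16.9 m
Denominator = H - 1.3 = 24.4 - 1.3 = 23.1 m
Ratio = 16.9 / 23.1 = 0.7316
d = 46.3 * 0.7316^0.8 = 36.1 cm

36.1


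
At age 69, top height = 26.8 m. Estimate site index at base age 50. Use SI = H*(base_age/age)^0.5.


Formula: SI = H_dom * (base_age / age)^0.5
Age ratio = 50 / 69 = 0.72464
sqrt(age_ratio) = 0.85126
SI = 26.8 * 0.85126 = 22.8 m

22.8


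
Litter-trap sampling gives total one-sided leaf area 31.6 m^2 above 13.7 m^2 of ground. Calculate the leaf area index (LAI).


Formula: LAI = total leaf area / ground area  (dimensionless)
LAI = 31.6 m^2 / 13.7 m^2
LAI = 2.31

2.31


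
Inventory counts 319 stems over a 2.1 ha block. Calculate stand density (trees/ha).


Formula: Stand Density = N_trees / Area_ha
Density = 319 trees / 2.1 ha
Density = 152 trees/ha

152


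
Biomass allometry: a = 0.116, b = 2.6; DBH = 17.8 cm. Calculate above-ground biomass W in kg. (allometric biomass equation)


Formula: W = a * DBH^b  (allometric power law)
DBH^b = 17.8^2.6 = 1782.7564
W = 0.116 * 1782.7564 = 206.8 kg

206.8


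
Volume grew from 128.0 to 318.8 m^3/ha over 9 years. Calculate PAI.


Formula: PAI = (V_T2 - V_T1) / (T2 - T1)
Volume increment = 318.8 - 128.0 = 190.8 m^3/ha
PAI = 190.8 / 9 = 21.2 m^3/ha/year

21.2


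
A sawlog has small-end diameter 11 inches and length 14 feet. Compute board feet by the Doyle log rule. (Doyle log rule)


Doyle: BF = (D - 4)^2 * L / 16
Adjusted diameter = 11 - 4 = 7 in
(D-4)^2 = 7^2 = 49
BF = 49 * 14 / 16 = 43 BF

43


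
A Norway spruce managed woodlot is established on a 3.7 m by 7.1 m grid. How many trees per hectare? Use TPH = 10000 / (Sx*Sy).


Formula: TPH = 10000 m^2/ha / (spacing_x * spacing_y)
Area per tree = 3.7 m * 7.1 m = 26.27 m^2
TPH = 10000 / 26.27 = 381 trees/ha

381


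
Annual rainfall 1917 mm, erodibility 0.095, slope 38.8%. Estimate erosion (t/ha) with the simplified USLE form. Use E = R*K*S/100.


Formula: E = R * K * S / 100  (simplified USLE)
R * K = 1917 * 0.095 = 182.115
E = 182.115 * 38.8 / 100 = 70.66 t/ha

70.66


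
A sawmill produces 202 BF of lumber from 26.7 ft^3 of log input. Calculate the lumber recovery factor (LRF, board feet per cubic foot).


Formula: LRF = Lumber Output (BF) / Log Input (ft^3)
LRF = 202 BF / 26.7 ft^3
LRF = 7.57 BF/ft^3

7.57


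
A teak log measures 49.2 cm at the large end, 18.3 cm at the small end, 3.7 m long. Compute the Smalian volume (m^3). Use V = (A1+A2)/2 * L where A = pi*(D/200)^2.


Smalian: V = (A1 + A2)/2 * L,  A = pi*(D/200)^2
A1 = pi*(49.2/200)^2 = 0.190117 m^2
A2 = pi*(18.3/200)^2 = 0.026302 m^2
V = (0.190117+0.026302)/2*3.7 = 0.4004 m^3

0.4004


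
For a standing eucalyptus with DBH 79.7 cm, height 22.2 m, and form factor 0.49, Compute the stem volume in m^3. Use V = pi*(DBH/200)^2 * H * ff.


Formula: V = pi * (DBH/200)^2 * H * ff
Radius = DBH/200 = 79.7/200 = 0.3985 m
Radius^2 = 0.3985^2 = 0.15880225 m^2
V = pi * 0.15880225 * 22.2 * 0.49
V = 5.427 m^3

5.427


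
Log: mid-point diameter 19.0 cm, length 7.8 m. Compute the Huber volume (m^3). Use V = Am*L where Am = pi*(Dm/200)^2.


Huber: V = Am * L,  Am = pi*(Dm/200)^2
Am = pi*(19.0/200)^2 = 0.028353 m^2
V = 0.028353*7.8 = 0.2212 m^3

0.2212


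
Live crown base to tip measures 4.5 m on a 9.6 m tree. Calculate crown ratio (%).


Formula: Crown Ratio = (Crown Length / Total Height) * 100
CR = (4.5 m / 9.6 m) * 100
CR = 0.4688 * 100 = 46.9%

46.9


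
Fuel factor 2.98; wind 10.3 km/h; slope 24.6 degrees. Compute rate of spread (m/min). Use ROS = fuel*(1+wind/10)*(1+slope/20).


Formula: ROS = fuel * (1 + wind/10) * (1 + slope/20)
Wind factor = 1 + 10.3/10 = 2.03
Slope factor = 1 + 24.6/20 = 2.23
ROS = 2.98 * 2.03 * 2.23 = 13.49 m/min

13.49


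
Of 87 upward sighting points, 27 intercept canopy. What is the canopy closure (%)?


Formula: Canopy closure = covered points / total points * 100
Closure = 27 / 87 * 100
Closure = 0.3103 * 100 = 31.0%

31.0


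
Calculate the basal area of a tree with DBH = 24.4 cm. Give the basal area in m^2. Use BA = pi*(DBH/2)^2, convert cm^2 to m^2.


Formula: BA = pi * (DBH/2)^2 / 10000  (cm^2 to m^2)
Radius = DBH/2 = 24.4/2 = 12.2 cm
BA = pi * 12.2^2 / 10000
   = 467.5947 cm^2 / 10000
   = 0.0468 m^2

0.0468


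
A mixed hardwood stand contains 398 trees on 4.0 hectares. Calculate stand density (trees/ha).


Formula: Stand Density = N_trees / Area_ha
Density = 398 trees / 4.0 ha
Density = 100 trees/ha

100


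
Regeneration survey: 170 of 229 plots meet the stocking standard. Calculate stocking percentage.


Formula: Stocking % = stocked plots / total plots * 100
Stocking = 170 / 229 * 100
Stocking = 0.7424 * 100 = 74.2%

74.2


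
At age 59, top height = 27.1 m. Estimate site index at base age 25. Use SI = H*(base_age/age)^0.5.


Formula: SI = H_dom * (base_age / age)^0.5
Age ratio = 25 / 59 = 0.42373
sqrt(age_ratio) = 0.65094
SI = 27.1 * 0.65094 = 17.6 m

17.6


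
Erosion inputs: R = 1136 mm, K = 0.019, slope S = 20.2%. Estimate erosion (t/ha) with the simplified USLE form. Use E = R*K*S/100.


Formula: E = R * K * S / 100  (simplified USLE)
R * K = 1136 * 0.019 = 21.584
E = 21.584 * 20.2 / 100 = 4.36 t/ha

4.36


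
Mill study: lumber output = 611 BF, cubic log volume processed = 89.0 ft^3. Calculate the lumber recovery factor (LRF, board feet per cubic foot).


Formula: LRF = Lumber Output (BF) / Log Input (ft^3)
LRF = 611 BF / 89.0 ft^3
LRF = 6.87 BF/ft^3

6.87


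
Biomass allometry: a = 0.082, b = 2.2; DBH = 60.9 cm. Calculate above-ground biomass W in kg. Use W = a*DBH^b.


Formula: W = a * DBH^b  (allometric power law)
DBH^b = 60.9^2.2 = 8436.4171
W = 0.082 * 8436.4171 = 691.8 kg

691.8


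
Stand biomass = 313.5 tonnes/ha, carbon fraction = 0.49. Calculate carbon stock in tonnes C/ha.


Formula: Carbon Stock = Biomass * Carbon Fraction
C = 313.5 t/ha * 0.49
C = 153.6 t C/ha

153.6


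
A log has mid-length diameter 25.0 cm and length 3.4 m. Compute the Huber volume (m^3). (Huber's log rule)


Huber: V = Am * L,  Am = pi*(Dm/200)^2
Am = pi*(25.0/200)^2 = 0.049087 m^2
V = 0.049087*3.4 = 0.1669 m^3

0.1669


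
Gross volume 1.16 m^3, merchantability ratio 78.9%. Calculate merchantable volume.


Formula: MV = V_total * (merchantable_pct / 100)
Merchantable fraction = 78.9% / 100 = 0.789
MV = 1.16 m^3 * 0.789 = 0.915 m^3

0.915


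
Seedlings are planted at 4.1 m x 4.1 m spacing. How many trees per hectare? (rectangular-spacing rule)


Formula: TPH = 10000 m^2/ha / (spacing_x * spacing_y)
Area per tree = 4.1 m * 4.1 m = 16.81 m^2
TPH = 10000 / 16.81 = 595 trees/ha

595


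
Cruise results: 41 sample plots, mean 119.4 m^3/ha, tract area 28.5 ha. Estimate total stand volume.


Formula: Total Volume = Mean Volume per ha * Total Area
Total Volume = 119.4 m^3/ha * 28.5 ha
Total Volume = 3403 m^3

3403


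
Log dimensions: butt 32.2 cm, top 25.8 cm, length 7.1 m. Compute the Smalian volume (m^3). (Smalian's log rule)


Smalian: V = (A1 + A2)/2 * L,  A = pi*(D/200)^2
A1 = pi*(32.2/200)^2 = 0.081433 m^2
A2 = pi*(25.8/200)^2 = 0.052279 m^2
V = (0.081433+0.052279)/2*7.1 = 0.4747 m^3

0.4747


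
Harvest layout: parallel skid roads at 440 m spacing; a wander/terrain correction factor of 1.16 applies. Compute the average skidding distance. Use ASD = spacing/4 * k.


Formula: ASD = (spacing / 4) * correction
Uncorrected distance = spacing / 4 = 440 / 4 = 110 m
ASD = 110 * 1.16 = 128 m

128


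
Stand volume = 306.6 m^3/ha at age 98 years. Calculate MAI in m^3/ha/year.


Formula: MAI = Total Volume / Stand Age
MAI = 306.6 m^3/ha / 98 years
MAI = 3.13 m^3/ha/year

3.13


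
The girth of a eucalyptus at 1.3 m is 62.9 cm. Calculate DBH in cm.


Formula: DBH = C / pi
DBH = 62.9 / pi
pi = 3.14159...
DBH = 20.0 cm

20.0


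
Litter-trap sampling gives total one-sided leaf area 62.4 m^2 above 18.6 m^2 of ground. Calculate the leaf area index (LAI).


Formula: LAI = total leaf area / ground area  (dimensionless)
LAI = 62.4 m^2 / 18.6 m^2
LAI = 3.35

3.35


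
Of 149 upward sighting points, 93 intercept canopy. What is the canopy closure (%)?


Formula: Canopy closure = covered points / total points * 100
Closure = 93 / 149 * 100
Closure = 0.6242 * 100 = 62.4%

62.4


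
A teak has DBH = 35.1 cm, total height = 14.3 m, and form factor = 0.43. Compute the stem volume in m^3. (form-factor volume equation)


Formula: V = pi * (DBH/200)^2 * H * ff
Radius = DBH/200 = 35.1/200 = 0.1755 m
Radius^2 = 0.1755^2 = 0.03080025 m^2
V = pi * 0.03080025 * 14.3 * 0.43
V = 0.595 m^3

0.595


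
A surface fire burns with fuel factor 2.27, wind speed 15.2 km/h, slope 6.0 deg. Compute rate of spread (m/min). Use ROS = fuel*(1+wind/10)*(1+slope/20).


Formula: ROS = fuel * (1 + wind/10) * (1 + slope/20)
Wind factor = 1 + 15.2/10 = 2.52
Slope factor = 1 + 6.0/20 = 1.3
ROS = 2.27 * 2.52 * 1.3 = 7.44 m/min

7.44


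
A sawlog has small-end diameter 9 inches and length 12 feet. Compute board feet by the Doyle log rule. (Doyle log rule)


Doyle: BF = (D - 4)^2 * L / 16
Adjusted diameter = 9 - 4 = 5 in
(D-4)^2 = 5^2 = 25
BF = 25 * 12 / 16 = 19 BF

19


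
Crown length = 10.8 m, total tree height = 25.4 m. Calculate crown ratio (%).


Formula: Crown Ratio = (Crown Length / Total Height) * 100
CR = (10.8 m / 25.4 m) * 100
CR = 0.4252 * 100 = 42.5%

42.5


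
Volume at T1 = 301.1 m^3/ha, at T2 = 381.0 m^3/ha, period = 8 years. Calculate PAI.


Formula: PAI = (V_T2 - V_T1) / (T2 - T1)
Volume increment = 381.0 - 301.1 = 79.9 m^3/ha
PAI = 79.9 / 8 = 9.99 m^3/ha/year

9.99


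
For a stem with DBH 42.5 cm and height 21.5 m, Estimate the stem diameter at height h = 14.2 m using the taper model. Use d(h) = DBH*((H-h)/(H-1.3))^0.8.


Taper: d(h) = DBH * ((H - h) / (H - 1.3))^0.8
Numerator = H - h = 21.5 - 14.2 = 7.3 m
Denominator = H - 1.3 = 21.5 - 1.3 = 20.2 m
Ratio = 7.3 / 20.2 = 0.36139
d = 42.5 * 0.36139^0.8 = 18.8 cm

18.8


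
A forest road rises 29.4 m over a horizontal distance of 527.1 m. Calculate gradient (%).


Formula: Gradient = rise / run * 100
Gradient = 29.4 / 527.1 * 100 = 5.6%

5.6


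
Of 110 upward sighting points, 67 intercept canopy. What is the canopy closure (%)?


Formula: Canopy closure = covered points / total points * 100
Closure = 67 / 110 * 100
Closure = 0.6091 * 100 = 60.9%

60.9


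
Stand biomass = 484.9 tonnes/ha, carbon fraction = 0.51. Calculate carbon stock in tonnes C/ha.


Formula: Carbon Stock = Biomass * Carbon Fraction
C = 484.9 t/ha * 0.51
C = 247.3 t C/ha

247.3


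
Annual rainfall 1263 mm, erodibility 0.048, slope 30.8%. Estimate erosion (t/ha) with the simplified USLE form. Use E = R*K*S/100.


Formula: E = R * K * S / 100  (simplified USLE)
R * K = 1263 * 0.048 = 60.624
E = 60.624 * 30.8 / 100 = 18.67 t/ha

18.67


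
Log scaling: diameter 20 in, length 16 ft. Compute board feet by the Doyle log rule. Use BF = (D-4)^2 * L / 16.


Doyle: BF = (D - 4)^2 * L / 16
Adjusted diameter = 20 - 4 = 16 in
(D-4)^2 = 16^2 = 256
BF = 256 * 16 / 16 = 256 BF

256


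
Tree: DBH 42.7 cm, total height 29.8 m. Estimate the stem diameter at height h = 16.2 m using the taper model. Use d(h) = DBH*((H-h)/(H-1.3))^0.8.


Taper: d(h) = DBH * ((H - h) / (H - 1.3))^0.8
Numerator = H - h = 29.8 - 16.2 = 13.6 m
Denominator = H - 1.3 = 29.8 - 1.3 = 28.5 m
Ratio = 13.6 / 28.5 = 0.47719
d = 42.7 * 0.47719^0.8 = 23.6 cm

23.6


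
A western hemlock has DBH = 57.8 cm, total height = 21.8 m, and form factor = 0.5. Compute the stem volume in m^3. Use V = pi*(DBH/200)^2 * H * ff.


Formula: V = pi * (DBH/200)^2 * H * ff
Radius = DBH/200 = 57.8/200 = 0.289 m
Radius^2 = 0.289^2 = 0.083521 m^2
V = pi * 0.083521 * 21.8 * 0.5
V = 2.86 m^3

2.86


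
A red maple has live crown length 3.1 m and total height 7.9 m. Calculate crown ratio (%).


Formula: Crown Ratio = (Crown Length / Total Height) * 100
CR = (3.1 m / 7.9 m) * 100
CR = 0.3924 * 100 = 39.2%

39.2


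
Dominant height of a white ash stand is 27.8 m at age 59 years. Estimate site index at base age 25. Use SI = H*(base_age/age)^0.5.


Formula: SI = H_dom * (base_age / age)^0.5
Age ratio = 25 / 59 = 0.42373
sqrt(age_ratio) = 0.65094
SI = 27.8 * 0.65094 = 18.1 m

18.1


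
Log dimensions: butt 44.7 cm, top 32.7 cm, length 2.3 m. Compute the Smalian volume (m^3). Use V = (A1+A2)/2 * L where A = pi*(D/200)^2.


Smalian: V = (A1 + A2)/2 * L,  A = pi*(D/200)^2
A1 = pi*(44.7/200)^2 = 0.15693 m^2
A2 = pi*(32.7/200)^2 = 0.083982 m^2
V = (0.15693+0.083982)/2*2.3 = 0.277 m^3

0.277


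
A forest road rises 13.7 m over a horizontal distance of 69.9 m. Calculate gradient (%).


Formula: Gradient = rise / run * 100
Gradient = 13.7 / 69.9 * 100 = 19.6%

19.6


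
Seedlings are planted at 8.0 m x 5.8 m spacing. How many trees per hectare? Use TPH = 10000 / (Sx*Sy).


Formula: TPH = 10000 m^2/ha / (spacing_x * spacing_y)
Area per tree = 8.0 m * 5.8 m = 46.4 m^2
TPH = 10000 / 46.4 = 216 trees/ha

216


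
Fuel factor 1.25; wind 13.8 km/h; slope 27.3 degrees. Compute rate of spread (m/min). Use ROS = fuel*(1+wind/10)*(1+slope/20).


Formula: ROS = fuel * (1 + wind/10) * (1 + slope/20)
Wind factor = 1 + 13.8/10 = 2.38
Slope factor = 1 + 27.3/20 = 2.365
ROS = 1.25 * 2.38 * 2.365 = 7.04 m/min

7.04


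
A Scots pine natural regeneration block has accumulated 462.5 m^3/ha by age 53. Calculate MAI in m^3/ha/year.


Formula: MAI = Total Volume / Stand Age
MAI = 462.5 m^3/ha / 53 years
MAI = 8.73 m^3/ha/year

8.73


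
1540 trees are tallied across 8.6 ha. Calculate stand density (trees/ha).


Formula: Stand Density = N_trees / Area_ha
Density = 1540 trees / 8.6 ha
Density = 179 trees/ha

179


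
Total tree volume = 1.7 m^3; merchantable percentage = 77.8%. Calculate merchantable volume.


Formula: MV = V_total * (merchantable_pct / 100)
Merchantable fraction = 77.8% / 100 = 0.778
MV = 1.7 m^3 * 0.778 = 1.323 m^3

1.323


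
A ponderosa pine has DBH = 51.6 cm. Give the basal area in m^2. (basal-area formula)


Formula: BA = pi * (DBH/2)^2 / 10000  (cm^2 to m^2)
Radius = DBH/2 = 51.6/2 = 25.8 cm
BA = pi * 25.8^2 / 10000
   = 2091.1697 cm^2 / 10000
   = 0.2091 m^2

0.2091


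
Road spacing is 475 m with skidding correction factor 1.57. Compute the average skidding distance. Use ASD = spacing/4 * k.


Formula: ASD = (spacing / 4) * correction
Uncorrected distance = spacing / 4 = 475 / 4 = 118.75 m
ASD = 118.75 * 1.57 = 186 m

186
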